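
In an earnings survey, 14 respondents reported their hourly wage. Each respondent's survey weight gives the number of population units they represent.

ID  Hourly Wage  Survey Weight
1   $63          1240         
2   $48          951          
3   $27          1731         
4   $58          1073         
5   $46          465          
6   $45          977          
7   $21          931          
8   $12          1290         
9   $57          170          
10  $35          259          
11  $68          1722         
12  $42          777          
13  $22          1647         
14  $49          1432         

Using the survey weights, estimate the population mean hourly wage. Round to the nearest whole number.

Weighted sum = 608012
Sum of weights = 14665
Weighted mean = 608012 / 14665 = 41.460075

41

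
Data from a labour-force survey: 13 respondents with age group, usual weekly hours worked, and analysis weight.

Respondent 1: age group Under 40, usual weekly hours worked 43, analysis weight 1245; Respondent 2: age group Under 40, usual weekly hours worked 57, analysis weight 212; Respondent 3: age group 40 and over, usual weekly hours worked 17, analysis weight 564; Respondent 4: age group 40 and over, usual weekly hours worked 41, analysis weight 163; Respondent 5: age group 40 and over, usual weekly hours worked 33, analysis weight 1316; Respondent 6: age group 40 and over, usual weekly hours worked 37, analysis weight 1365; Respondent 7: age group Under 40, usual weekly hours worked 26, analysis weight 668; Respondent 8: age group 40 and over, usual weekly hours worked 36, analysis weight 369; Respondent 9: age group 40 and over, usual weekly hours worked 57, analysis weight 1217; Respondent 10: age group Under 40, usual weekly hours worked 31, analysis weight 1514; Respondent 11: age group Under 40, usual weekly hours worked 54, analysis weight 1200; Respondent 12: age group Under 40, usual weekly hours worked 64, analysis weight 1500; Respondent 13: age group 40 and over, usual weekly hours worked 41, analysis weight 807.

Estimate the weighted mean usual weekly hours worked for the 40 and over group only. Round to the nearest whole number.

40 and over rows: 3, 4, 5, 6, 8, 9, 13
Weighted sum = 17×564 + 41×163 + 33×1316 + 37×1365 + 36×369 + 57×1217 + 41×807
  = 9588 + 6683 + 43428 + 50505 + 13284 + 69369 + 33087 = 225944
Sum of weights = 564 + 163 + 1316 + 1365 + 369 + 1217 + 807 = 5801
Weighted mean = 225944 / 5801 = 38.949147

39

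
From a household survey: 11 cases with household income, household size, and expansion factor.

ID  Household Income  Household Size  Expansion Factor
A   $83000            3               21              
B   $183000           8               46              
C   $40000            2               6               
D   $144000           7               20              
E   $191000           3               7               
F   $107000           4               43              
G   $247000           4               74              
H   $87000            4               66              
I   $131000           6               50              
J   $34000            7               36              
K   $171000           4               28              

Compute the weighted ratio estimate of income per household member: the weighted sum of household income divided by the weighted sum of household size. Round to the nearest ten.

Σ wᵢ·y = 83000×21 + 183000×46 + 40000×6 + 144000×20 + 191000×7 + 107000×43 + 247000×74 + 87000×66 + 131000×50 + 34000×36 + 171000×28
  = 1743000 + 8418000 + 240000 + 2880000 + 1337000 + 4601000 + 18278000 + 5742000 + 6550000 + 1224000 + 4788000 = 55801000
Σ wᵢ·x = 3×21 + 8×46 + 2×6 + 7×20 + 3×7 + 4×43 + 4×74 + 4×66 + 6×50 + 7×36 + 4×28
  = 2000
Ratio = 55801000 / 2000 = 27900.5

27900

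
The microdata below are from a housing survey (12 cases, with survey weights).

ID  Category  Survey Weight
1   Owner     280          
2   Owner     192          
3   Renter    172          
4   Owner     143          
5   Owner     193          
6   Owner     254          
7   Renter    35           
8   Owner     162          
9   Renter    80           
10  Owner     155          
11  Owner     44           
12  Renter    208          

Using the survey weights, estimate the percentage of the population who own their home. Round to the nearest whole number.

Sum of weights for 'Owner' = 280 + 192 + 143 + 193 + 254 + 162 + 155 + 44 = 1423
Total weight = 280 + 192 + 172 + 143 + 193 + 254 + 35 + 162 + 80 + 155 + 44 + 208 = 1918
Weighted proportion = 1423 / 1918 = 0.74191867 → 74.191867%

74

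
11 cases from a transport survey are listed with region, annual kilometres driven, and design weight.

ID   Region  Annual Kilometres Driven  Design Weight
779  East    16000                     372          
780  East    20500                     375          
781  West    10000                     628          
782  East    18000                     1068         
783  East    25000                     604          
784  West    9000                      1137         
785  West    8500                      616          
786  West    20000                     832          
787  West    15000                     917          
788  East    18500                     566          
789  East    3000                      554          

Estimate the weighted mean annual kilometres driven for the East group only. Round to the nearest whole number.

16981

East rows: 779, 780, 782, 783, 788, 789
Weighted sum = 16000×372 + 20500×375 + 18000×1068 + 25000×604 + 18500×566 + 3000×554
  = 60096500
Sum of weights = 372 + 375 + 1068 + 604 + 566 + 554 = 3539
Weighted mean = 60096500 / 3539 = 16981.209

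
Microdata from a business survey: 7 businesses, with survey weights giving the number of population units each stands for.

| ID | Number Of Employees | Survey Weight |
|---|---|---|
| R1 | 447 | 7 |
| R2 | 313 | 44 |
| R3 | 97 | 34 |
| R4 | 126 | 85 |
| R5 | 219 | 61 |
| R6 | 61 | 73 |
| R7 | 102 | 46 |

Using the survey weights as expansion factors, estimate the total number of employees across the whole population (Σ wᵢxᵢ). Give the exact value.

Weighted total = 53413

53413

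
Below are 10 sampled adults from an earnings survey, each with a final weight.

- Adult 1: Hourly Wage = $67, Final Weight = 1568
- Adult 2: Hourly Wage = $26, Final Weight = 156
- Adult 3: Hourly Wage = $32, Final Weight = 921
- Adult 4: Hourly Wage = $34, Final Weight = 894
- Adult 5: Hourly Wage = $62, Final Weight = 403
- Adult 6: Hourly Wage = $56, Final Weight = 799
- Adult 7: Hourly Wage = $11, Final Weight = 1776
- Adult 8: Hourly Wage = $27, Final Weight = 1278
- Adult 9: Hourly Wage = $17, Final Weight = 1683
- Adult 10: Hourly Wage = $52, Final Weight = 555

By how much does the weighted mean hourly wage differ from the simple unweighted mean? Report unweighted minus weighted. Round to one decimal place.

Unweighted sum = 67 + 26 + 32 + 34 + 62 + 56 + 11 + 27 + 17 + 52 = 384
Unweighted mean = 384 / 10 = 38.4
Weighted sum = 67×1568 + 26×156 + 32×921 + 34×894 + 62×403 + 56×799 + 11×1776 + 27×1278 + 17×1683 + 52×555
  = 350223
Sum of weights = 1568 + 156 + 921 + 894 + 403 + 799 + 1776 + 1278 + 1683 + 555 = 10033
Weighted mean = 350223 / 10033 = 34.907107
Difference (unweighted minus weighted) = 3.4928935

3.5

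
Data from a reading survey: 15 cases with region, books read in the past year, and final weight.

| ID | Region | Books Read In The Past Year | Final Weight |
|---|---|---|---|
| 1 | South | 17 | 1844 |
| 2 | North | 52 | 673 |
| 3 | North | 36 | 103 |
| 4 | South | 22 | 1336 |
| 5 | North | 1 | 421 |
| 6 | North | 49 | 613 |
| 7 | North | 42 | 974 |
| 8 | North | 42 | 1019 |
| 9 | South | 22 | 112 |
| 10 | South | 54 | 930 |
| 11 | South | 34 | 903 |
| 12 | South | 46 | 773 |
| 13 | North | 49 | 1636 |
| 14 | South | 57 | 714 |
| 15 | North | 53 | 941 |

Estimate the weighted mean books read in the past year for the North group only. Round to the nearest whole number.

North rows: 2, 3, 5, 6, 7, 8, 13, 15
Weighted sum = 282905
Sum of weights = 673 + 103 + 421 + 613 + 974 + 1019 + 1636 + 941 = 6380
Weighted mean = 282905 / 6380 = 44.342476

44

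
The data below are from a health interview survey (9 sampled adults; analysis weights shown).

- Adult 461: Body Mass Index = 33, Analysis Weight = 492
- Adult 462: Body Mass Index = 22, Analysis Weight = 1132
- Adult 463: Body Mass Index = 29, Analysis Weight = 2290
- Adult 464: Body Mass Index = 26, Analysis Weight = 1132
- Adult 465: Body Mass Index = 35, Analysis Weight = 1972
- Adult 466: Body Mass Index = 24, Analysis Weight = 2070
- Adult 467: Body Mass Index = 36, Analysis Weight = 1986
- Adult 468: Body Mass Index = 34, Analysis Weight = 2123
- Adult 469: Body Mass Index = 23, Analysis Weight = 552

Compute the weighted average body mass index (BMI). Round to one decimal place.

30.0

Weighted sum = 33×492 + 22×1132 + 29×2290 + 26×1132 + 35×1972 + 24×2070 + 36×1986 + 34×2123 + 23×552
  = 16236 + 24904 + 66410 + 29432 + 69020 + 49680 + 71496 + 72182 + 12696 = 412056
Sum of weights = 492 + 1132 + 2290 + 1132 + 1972 + 2070 + 1986 + 2123 + 552 = 13749
Weighted mean = 412056 / 13749 = 29.969889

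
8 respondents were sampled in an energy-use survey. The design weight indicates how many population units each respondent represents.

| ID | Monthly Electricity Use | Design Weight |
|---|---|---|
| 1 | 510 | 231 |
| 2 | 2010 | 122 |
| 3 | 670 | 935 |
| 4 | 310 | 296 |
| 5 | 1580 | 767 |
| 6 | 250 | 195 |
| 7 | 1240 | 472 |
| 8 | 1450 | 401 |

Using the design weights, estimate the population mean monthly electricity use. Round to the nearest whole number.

1026

Weighted sum = 510×231 + 2010×122 + 670×935 + 310×296 + 1580×767 + 250×195 + 1240×472 + 1450×401
  = 117810 + 245220 + 626450 + 91760 + 1211860 + 48750 + 585280 + 581450 = 3508580
Sum of weights = 231 + 122 + 935 + 296 + 767 + 195 + 472 + 401 = 3419
Weighted mean = 3508580 / 3419 = 1026.2006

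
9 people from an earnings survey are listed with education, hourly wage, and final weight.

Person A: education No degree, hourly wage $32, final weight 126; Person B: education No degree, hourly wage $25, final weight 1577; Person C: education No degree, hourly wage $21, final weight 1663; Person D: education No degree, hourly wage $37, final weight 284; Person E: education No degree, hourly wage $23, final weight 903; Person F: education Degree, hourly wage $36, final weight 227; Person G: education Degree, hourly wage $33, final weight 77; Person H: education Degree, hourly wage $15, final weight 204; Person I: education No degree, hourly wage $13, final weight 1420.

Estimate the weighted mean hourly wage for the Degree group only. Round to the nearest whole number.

Degree rows: F, G, H
Weighted sum = 36×227 + 33×77 + 15×204
  = 8172 + 2541 + 3060 = 13773
Sum of weights = 508
Weighted mean = 13773 / 508 = 27.112205

27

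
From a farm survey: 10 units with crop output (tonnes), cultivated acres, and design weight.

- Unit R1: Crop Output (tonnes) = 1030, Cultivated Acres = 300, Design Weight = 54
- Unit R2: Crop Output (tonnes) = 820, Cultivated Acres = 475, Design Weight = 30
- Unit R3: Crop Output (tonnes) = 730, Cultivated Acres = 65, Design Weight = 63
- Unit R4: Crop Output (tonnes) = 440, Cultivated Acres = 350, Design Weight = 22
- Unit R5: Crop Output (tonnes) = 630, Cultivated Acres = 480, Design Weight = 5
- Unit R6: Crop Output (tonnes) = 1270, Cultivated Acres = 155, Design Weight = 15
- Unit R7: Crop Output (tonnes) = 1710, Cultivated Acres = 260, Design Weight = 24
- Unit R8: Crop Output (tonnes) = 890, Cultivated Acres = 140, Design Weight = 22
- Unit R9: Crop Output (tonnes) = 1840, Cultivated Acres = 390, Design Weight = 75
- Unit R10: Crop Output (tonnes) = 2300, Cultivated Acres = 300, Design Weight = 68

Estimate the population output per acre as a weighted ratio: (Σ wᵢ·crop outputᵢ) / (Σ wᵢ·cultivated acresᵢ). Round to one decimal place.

Σ wᵢ·y = 1030×54 + 820×30 + 730×63 + 440×22 + 630×5 + 1270×15 + 1710×24 + 890×22 + 1840×75 + 2300×68
  = 513110
Σ wᵢ·x = 300×54 + 475×30 + 65×63 + 350×22 + 480×5 + 155×15 + 260×24 + 140×22 + 390×75 + 300×68
  = 16200 + 14250 + 4095 + 7700 + 2400 + 2325 + 6240 + 3080 + 29250 + 20400 = 105940
Ratio = 513110 / 105940 = 4.8434019

4.8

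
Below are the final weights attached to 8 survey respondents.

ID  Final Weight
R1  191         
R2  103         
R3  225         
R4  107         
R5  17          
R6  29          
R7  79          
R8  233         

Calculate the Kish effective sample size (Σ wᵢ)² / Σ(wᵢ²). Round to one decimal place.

Σ wᵢ = 191 + 103 + 225 + 107 + 17 + 29 + 79 + 233 = 984
Σ wᵢ² = 36481 + 10609 + 50625 + 11449 + 289 + 841 + 6241 + 54289 = 170824
n_eff = 984² / 170824 = 968256 / 170824 = 5.6681497

5.7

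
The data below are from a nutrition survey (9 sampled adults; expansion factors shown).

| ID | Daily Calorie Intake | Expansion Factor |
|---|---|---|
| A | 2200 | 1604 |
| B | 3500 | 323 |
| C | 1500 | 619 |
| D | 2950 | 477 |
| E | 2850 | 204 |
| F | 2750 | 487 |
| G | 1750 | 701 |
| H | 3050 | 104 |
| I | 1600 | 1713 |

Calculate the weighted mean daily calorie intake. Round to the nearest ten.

Weighted sum = 2200×1604 + 3500×323 + 1500×619 + 2950×477 + 2850×204 + 2750×487 + 1750×701 + 3050×104 + 1600×1713
  = 3528800 + 1130500 + 928500 + 1407150 + 581400 + 1339250 + 1226750 + 317200 + 2740800 = 13200350
Sum of weights = 1604 + 323 + 619 + 477 + 204 + 487 + 701 + 104 + 1713 = 6232
Weighted mean = 13200350 / 6232 = 2118.1563

2120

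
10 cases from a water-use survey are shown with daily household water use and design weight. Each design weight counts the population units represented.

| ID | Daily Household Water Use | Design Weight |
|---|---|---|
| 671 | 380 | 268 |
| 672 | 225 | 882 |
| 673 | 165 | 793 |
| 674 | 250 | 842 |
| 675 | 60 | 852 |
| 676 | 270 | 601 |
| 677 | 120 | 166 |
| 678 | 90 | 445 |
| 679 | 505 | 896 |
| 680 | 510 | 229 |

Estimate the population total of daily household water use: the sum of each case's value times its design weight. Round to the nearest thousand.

1484000

Weighted total = 380×268 + 225×882 + 165×793 + 250×842 + 60×852 + 270×601 + 120×166 + 90×445 + 505×896 + 510×229
  = 101840 + 198450 + 130845 + 210500 + 51120 + 162270 + 19920 + 40050 + 452480 + 116790 = 1484265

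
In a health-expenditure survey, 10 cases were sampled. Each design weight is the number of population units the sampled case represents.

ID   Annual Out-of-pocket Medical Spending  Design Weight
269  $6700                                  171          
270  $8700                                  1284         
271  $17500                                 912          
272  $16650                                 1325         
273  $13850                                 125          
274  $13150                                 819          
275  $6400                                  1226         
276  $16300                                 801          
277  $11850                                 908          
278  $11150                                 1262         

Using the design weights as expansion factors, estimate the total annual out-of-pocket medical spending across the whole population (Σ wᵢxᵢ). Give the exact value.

108572650

Weighted total = 6700×171 + 8700×1284 + 17500×912 + 16650×1325 + 13850×125 + 13150×819 + 6400×1226 + 16300×801 + 11850×908 + 11150×1262
  = 1145700 + 11170800 + 15960000 + 22061250 + 1731250 + 10769850 + 7846400 + 13056300 + 10759800 + 14071300 = 108572650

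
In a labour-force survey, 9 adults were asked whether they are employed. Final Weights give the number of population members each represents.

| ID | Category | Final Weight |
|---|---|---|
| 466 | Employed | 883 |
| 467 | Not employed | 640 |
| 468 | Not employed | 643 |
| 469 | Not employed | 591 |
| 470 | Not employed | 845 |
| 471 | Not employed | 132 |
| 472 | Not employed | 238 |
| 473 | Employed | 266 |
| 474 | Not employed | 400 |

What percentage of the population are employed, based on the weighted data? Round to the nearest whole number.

25

Sum of weights for 'Employed' = 883 + 266 = 1149
Total weight = 883 + 640 + 643 + 591 + 845 + 132 + 238 + 266 + 400 = 4638
Weighted proportion = 1149 / 4638 = 0.24773609 → 24.773609%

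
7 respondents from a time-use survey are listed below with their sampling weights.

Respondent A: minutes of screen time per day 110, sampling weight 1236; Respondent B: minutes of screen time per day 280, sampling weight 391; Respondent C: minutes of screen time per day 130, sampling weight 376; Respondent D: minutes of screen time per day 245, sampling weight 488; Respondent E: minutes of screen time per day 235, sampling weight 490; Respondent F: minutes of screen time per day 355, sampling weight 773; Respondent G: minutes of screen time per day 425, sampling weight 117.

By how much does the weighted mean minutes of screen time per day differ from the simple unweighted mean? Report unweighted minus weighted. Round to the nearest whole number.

Unweighted sum = 110 + 280 + 130 + 245 + 235 + 355 + 425 = 1780
Unweighted mean = 1780 / 7 = 254.28571
Weighted sum = 110×1236 + 280×391 + 130×376 + 245×488 + 235×490 + 355×773 + 425×117
  = 135960 + 109480 + 48880 + 119560 + 115150 + 274415 + 49725 = 853170
Sum of weights = 3871
Weighted mean = 853170 / 3871 = 220.40041
Difference (unweighted minus weighted) = 33.885301

34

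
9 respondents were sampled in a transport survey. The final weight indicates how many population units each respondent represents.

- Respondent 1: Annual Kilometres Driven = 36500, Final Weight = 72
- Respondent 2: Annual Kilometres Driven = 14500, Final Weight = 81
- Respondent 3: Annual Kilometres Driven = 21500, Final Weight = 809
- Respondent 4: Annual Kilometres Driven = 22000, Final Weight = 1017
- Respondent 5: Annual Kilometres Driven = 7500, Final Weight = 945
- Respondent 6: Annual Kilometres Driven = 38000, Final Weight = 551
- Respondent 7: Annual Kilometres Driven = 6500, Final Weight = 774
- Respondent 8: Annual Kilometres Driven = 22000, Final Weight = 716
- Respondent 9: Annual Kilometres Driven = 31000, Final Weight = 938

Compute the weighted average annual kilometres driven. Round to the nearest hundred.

Weighted sum = 36500×72 + 14500×81 + 21500×809 + 22000×1017 + 7500×945 + 38000×551 + 6500×774 + 22000×716 + 31000×938
  = 121456500
Sum of weights = 72 + 81 + 809 + 1017 + 945 + 551 + 774 + 716 + 938 = 5903
Weighted mean = 121456500 / 5903 = 20575.385

20600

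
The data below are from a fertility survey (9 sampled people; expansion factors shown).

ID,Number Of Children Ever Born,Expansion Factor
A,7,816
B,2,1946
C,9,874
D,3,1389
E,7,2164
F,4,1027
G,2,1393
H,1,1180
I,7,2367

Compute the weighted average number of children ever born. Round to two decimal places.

4.67

Weighted sum = 7×816 + 2×1946 + 9×874 + 3×1389 + 7×2164 + 4×1027 + 2×1393 + 1×1180 + 7×2367
  = 5712 + 3892 + 7866 + 4167 + 15148 + 4108 + 2786 + 1180 + 16569 = 61428
Sum of weights = 816 + 1946 + 874 + 1389 + 2164 + 1027 + 1393 + 1180 + 2367 = 13156
Weighted mean = 61428 / 13156 = 4.6692004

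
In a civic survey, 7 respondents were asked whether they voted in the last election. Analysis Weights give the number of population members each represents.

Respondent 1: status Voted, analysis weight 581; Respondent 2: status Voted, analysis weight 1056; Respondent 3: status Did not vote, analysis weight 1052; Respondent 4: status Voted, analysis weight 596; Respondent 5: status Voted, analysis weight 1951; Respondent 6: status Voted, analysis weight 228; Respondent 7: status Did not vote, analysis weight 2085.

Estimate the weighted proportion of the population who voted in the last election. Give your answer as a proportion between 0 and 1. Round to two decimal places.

Sum of weights for 'Voted' = 581 + 1056 + 596 + 1951 + 228 = 4412
Total weight = 581 + 1056 + 1052 + 596 + 1951 + 228 + 2085 = 7549
Weighted proportion = 4412 / 7549 = 0.58444827

0.58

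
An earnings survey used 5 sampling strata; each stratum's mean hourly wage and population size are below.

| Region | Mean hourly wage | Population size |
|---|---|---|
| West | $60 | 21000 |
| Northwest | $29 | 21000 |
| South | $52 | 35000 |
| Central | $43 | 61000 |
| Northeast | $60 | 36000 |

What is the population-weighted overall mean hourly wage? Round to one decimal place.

Σ Nₕ·x̄ₕ = 60×21000 + 29×21000 + 52×35000 + 43×61000 + 60×36000
  = 1260000 + 609000 + 1820000 + 2623000 + 2160000 = 8472000
Σ Nₕ = 21000 + 21000 + 35000 + 61000 + 36000 = 174000
Overall mean = 8472000 / 174000 = 48.689655

48.7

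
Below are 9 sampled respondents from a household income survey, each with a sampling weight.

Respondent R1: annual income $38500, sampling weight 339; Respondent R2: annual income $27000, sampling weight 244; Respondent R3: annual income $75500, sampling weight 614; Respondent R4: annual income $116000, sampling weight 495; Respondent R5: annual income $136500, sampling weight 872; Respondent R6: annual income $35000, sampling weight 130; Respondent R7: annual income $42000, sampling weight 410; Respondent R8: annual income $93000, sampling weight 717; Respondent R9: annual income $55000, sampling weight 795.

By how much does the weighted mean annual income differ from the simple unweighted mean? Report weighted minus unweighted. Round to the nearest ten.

Unweighted sum = 38500 + 27000 + 75500 + 116000 + 136500 + 35000 + 42000 + 93000 + 55000 = 618500
Unweighted mean = 618500 / 9 = 68722.222
Weighted sum = 38500×339 + 27000×244 + 75500×614 + 116000×495 + 136500×872 + 35000×130 + 42000×410 + 93000×717 + 55000×795
  = 13051500 + 6588000 + 46357000 + 57420000 + 119028000 + 4550000 + 17220000 + 66681000 + 43725000 = 374620500
Sum of weights = 339 + 244 + 614 + 495 + 872 + 130 + 410 + 717 + 795 = 4616
Weighted mean = 374620500 / 4616 = 81156.954
Difference (weighted minus unweighted) = 12434.732

12430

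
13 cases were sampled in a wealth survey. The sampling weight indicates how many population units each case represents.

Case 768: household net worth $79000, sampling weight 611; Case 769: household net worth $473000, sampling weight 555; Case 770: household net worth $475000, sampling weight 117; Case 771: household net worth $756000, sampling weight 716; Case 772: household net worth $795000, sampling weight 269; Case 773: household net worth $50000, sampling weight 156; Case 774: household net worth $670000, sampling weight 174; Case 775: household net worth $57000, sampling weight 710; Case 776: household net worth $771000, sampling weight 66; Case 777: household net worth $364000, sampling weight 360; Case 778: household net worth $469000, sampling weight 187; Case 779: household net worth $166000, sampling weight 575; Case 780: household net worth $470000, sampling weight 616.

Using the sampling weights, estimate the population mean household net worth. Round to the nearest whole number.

Weighted sum = 1940959000
Sum of weights = 5112
Weighted mean = 1940959000 / 5112 = 379686.82

379687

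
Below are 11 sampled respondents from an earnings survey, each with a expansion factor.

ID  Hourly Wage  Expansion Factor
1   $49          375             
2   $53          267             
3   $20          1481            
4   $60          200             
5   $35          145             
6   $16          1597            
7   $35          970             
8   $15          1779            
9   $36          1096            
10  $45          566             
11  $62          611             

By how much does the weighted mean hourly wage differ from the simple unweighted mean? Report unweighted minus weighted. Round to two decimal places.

Unweighted sum = 49 + 53 + 20 + 60 + 35 + 16 + 35 + 15 + 36 + 45 + 62 = 426
Unweighted mean = 426 / 11 = 38.727273
Weighted sum = 49×375 + 53×267 + 20×1481 + 60×200 + 35×145 + 16×1597 + 35×970 + 15×1779 + 36×1096 + 45×566 + 62×611
  = 18375 + 14151 + 29620 + 12000 + 5075 + 25552 + 33950 + 26685 + 39456 + 25470 + 37882 = 268216
Sum of weights = 375 + 267 + 1481 + 200 + 145 + 1597 + 970 + 1779 + 1096 + 566 + 611 = 9087
Weighted mean = 268216 / 9087 = 29.516452
Difference (unweighted minus weighted) = 9.2108207

9.21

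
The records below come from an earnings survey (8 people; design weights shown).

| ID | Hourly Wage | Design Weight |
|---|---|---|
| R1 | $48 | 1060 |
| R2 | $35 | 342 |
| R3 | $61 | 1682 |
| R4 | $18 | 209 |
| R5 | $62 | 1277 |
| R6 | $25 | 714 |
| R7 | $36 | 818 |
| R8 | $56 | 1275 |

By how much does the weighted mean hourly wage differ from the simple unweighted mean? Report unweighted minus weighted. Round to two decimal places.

Unweighted sum = 341
Unweighted mean = 341 / 8 = 42.625
Weighted sum = 48×1060 + 35×342 + 61×1682 + 18×209 + 62×1277 + 25×714 + 36×818 + 56×1275
  = 367086
Sum of weights = 1060 + 342 + 1682 + 209 + 1277 + 714 + 818 + 1275 = 7377
Weighted mean = 367086 / 7377 = 49.760878
Difference (unweighted minus weighted) = -7.1358784

-7.14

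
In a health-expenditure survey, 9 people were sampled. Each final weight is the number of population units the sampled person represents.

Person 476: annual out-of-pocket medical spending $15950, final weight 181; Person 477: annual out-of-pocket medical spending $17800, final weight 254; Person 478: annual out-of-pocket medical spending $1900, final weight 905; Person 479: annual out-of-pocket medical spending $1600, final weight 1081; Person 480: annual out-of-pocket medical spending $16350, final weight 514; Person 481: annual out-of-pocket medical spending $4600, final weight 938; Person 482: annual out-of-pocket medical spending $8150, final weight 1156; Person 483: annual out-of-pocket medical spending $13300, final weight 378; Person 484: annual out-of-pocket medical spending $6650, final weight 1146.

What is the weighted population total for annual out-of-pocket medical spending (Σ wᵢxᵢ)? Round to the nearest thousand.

45646000

Weighted total = 45645650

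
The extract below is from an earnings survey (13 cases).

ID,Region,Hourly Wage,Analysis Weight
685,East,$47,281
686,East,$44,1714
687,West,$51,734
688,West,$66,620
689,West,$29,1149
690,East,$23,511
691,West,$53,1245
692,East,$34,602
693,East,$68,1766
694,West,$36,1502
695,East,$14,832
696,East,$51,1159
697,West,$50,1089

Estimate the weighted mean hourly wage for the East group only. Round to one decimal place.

East rows: 685, 686, 690, 692, 693, 695, 696
Weighted sum = 47×281 + 44×1714 + 23×511 + 34×602 + 68×1766 + 14×832 + 51×1159
  = 311689
Sum of weights = 281 + 1714 + 511 + 602 + 1766 + 832 + 1159 = 6865
Weighted mean = 311689 / 6865 = 45.402622

45.4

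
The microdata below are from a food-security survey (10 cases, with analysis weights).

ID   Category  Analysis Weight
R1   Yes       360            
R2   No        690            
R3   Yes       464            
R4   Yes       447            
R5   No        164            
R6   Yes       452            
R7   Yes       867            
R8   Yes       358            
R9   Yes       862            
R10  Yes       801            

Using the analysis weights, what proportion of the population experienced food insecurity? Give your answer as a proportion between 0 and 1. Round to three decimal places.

0.844

Sum of weights for 'Yes' = 360 + 464 + 447 + 452 + 867 + 358 + 862 + 801 = 4611
Total weight = 360 + 690 + 464 + 447 + 164 + 452 + 867 + 358 + 862 + 801 = 5465
Weighted proportion = 4611 / 5465 = 0.84373285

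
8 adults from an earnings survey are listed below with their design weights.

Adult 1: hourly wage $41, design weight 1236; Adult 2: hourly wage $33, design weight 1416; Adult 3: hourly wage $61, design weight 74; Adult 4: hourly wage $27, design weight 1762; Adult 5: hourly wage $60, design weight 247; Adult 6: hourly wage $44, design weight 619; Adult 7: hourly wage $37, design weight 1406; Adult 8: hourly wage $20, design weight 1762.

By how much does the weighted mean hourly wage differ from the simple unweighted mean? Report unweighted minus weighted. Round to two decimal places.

Unweighted sum = 41 + 33 + 61 + 27 + 60 + 44 + 37 + 20 = 323
Unweighted mean = 323 / 8 = 40.375
Weighted sum = 41×1236 + 33×1416 + 61×74 + 27×1762 + 60×247 + 44×619 + 37×1406 + 20×1762
  = 50676 + 46728 + 4514 + 47574 + 14820 + 27236 + 52022 + 35240 = 278810
Sum of weights = 1236 + 1416 + 74 + 1762 + 247 + 619 + 1406 + 1762 = 8522
Weighted mean = 278810 / 8522 = 32.716498
Difference (unweighted minus weighted) = 7.6585015

7.66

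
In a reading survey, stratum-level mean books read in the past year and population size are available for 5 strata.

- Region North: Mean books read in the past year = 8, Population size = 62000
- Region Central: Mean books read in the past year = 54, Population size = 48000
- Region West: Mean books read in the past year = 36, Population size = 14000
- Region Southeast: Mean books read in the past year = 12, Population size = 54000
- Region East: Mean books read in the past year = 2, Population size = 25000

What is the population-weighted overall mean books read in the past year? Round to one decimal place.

Σ Nₕ·x̄ₕ = 8×62000 + 54×48000 + 36×14000 + 12×54000 + 2×25000
  = 496000 + 2592000 + 504000 + 648000 + 50000 = 4290000
Σ Nₕ = 62000 + 48000 + 14000 + 54000 + 25000 = 203000
Overall mean = 4290000 / 203000 = 21.133005

21.1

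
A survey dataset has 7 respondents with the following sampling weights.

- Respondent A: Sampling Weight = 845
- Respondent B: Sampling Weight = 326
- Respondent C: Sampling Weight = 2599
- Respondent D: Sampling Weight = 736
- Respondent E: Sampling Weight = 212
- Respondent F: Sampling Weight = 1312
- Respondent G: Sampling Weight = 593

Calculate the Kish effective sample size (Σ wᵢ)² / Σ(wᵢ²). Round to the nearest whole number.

Σ wᵢ = 845 + 326 + 2599 + 736 + 212 + 1312 + 593 = 6623
Σ wᵢ² = 714025 + 106276 + 6754801 + 541696 + 44944 + 1721344 + 351649 = 10234735
n_eff = 6623² / 10234735 = 43864129 / 10234735 = 4.2858099

4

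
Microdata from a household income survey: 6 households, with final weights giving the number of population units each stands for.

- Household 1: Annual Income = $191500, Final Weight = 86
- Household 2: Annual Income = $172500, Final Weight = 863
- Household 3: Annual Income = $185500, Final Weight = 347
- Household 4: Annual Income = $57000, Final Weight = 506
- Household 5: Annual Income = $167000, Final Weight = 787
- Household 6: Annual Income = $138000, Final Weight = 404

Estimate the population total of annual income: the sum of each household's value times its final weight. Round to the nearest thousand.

Weighted total = 191500×86 + 172500×863 + 185500×347 + 57000×506 + 167000×787 + 138000×404
  = 445728000

445728000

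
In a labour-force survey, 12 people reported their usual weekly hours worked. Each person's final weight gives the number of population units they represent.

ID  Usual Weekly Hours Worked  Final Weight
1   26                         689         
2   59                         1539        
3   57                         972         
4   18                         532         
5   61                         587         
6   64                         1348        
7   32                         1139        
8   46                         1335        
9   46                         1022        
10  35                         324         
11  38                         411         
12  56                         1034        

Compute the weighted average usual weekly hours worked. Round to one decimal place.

Weighted sum = 525506
Sum of weights = 689 + 1539 + 972 + 532 + 587 + 1348 + 1139 + 1335 + 1022 + 324 + 411 + 1034 = 10932
Weighted mean = 525506 / 10932 = 48.070435

48.1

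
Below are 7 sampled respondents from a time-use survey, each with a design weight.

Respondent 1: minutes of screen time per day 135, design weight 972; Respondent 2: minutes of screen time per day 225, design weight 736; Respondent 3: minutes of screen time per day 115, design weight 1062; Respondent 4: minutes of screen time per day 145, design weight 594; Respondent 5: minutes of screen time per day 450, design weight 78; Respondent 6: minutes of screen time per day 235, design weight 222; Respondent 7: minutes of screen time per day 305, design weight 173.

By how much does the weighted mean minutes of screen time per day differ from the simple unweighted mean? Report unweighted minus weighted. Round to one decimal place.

61.9

Unweighted sum = 1610
Unweighted mean = 1610 / 7 = 230
Weighted sum = 135×972 + 225×736 + 115×1062 + 145×594 + 450×78 + 235×222 + 305×173
  = 131220 + 165600 + 122130 + 86130 + 35100 + 52170 + 52765 = 645115
Sum of weights = 972 + 736 + 1062 + 594 + 78 + 222 + 173 = 3837
Weighted mean = 645115 / 3837 = 168.13005
Difference (unweighted minus weighted) = 61.86995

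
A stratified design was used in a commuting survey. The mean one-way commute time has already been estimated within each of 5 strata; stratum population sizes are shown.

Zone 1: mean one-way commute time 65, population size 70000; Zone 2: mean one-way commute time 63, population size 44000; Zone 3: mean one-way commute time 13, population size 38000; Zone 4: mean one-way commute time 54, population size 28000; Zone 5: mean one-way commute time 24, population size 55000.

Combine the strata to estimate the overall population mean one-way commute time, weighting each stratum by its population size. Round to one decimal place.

Σ Nₕ·x̄ₕ = 65×70000 + 63×44000 + 13×38000 + 54×28000 + 24×55000
  = 10648000
Σ Nₕ = 235000
Overall mean = 10648000 / 235000 = 45.310638

45.3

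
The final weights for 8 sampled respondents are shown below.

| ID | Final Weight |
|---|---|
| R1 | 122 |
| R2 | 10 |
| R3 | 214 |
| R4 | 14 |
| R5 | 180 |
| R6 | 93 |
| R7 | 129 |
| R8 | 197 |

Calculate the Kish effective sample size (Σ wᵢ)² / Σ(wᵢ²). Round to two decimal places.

5.84

Σ wᵢ = 959
Σ wᵢ² = 14884 + 100 + 45796 + 196 + 32400 + 8649 + 16641 + 38809 = 157475
n_eff = 959² / 157475 = 919681 / 157475 = 5.8401715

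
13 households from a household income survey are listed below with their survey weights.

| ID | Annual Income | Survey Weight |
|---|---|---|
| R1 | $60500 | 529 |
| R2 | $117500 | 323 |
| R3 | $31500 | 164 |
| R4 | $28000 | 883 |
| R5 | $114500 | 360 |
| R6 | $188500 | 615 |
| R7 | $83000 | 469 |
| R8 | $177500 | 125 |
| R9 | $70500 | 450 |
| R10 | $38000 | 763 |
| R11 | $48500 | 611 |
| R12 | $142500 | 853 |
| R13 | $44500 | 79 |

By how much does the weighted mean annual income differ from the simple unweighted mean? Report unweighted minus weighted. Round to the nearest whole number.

2356

Unweighted sum = 1145000
Unweighted mean = 1145000 / 13 = 88076.923
Weighted sum = 533529500
Sum of weights = 6224
Weighted mean = 533529500 / 6224 = 85721.321
Difference (unweighted minus weighted) = 2355.6024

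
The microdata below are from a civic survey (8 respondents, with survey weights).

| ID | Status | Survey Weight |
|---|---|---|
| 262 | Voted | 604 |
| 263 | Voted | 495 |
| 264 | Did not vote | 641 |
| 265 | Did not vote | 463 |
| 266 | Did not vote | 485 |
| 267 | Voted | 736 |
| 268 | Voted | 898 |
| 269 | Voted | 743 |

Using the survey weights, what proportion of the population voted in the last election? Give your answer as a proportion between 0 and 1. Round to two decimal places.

Sum of weights for 'Voted' = 604 + 495 + 736 + 898 + 743 = 3476
Total weight = 604 + 495 + 641 + 463 + 485 + 736 + 898 + 743 = 5065
Weighted proportion = 3476 / 5065 = 0.68627838

0.69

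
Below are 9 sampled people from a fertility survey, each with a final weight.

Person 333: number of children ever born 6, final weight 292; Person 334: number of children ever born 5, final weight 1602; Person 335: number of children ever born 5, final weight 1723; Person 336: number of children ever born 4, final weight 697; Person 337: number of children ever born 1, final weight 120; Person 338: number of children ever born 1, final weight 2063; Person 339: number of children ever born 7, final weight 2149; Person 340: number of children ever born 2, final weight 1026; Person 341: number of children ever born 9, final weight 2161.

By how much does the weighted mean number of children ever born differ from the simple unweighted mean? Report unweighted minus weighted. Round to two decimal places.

Unweighted sum = 6 + 5 + 5 + 4 + 1 + 1 + 7 + 2 + 9 = 40
Unweighted mean = 40 / 9 = 4.4444444
Weighted sum = 59892
Sum of weights = 292 + 1602 + 1723 + 697 + 120 + 2063 + 2149 + 1026 + 2161 = 11833
Weighted mean = 59892 / 11833 = 5.0614384
Difference (unweighted minus weighted) = -0.61699391

-0.62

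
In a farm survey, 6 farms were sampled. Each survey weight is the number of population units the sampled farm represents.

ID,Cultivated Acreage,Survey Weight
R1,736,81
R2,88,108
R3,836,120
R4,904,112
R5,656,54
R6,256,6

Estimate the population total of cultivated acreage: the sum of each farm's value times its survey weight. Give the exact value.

307648

Weighted total = 307648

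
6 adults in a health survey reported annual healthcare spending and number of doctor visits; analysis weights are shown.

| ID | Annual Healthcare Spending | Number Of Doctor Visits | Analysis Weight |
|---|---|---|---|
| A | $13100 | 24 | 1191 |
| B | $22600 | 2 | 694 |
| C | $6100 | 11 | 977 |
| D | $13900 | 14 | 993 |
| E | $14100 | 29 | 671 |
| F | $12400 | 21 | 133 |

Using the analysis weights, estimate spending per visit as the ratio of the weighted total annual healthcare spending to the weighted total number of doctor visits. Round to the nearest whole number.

809

Σ wᵢ·y = 13100×1191 + 22600×694 + 6100×977 + 13900×993 + 14100×671 + 12400×133
  = 15602100 + 15684400 + 5959700 + 13802700 + 9461100 + 1649200 = 62159200
Σ wᵢ·x = 24×1191 + 2×694 + 11×977 + 14×993 + 29×671 + 21×133
  = 28584 + 1388 + 10747 + 13902 + 19459 + 2793 = 76873
Ratio = 62159200 / 76873 = 808.596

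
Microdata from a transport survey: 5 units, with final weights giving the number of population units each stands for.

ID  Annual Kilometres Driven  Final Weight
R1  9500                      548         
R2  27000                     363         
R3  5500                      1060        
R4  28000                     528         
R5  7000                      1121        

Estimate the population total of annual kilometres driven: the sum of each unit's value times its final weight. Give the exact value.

43468000

Weighted total = 9500×548 + 27000×363 + 5500×1060 + 28000×528 + 7000×1121
  = 5206000 + 9801000 + 5830000 + 14784000 + 7847000 = 43468000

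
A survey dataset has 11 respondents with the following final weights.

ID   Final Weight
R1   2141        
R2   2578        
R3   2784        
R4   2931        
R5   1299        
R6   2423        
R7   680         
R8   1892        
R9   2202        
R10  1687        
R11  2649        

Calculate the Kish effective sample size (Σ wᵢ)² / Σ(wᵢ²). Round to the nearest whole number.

Σ wᵢ = 23266
Σ wᵢ² = 53883750
n_eff = 23266² / 53883750 = 541306756 / 53883750 = 10.045826

10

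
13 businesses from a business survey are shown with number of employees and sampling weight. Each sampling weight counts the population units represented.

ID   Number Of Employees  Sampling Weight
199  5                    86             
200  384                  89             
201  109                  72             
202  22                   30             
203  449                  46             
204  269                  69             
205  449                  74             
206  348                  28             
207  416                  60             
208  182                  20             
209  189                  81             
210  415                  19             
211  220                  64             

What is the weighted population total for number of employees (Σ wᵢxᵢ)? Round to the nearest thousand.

191000

Weighted total = 191173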